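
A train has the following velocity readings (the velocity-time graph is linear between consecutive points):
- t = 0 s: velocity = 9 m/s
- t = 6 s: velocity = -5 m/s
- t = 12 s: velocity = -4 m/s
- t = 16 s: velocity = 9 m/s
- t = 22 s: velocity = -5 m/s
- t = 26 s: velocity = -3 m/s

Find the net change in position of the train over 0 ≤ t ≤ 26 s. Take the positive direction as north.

-9 m

Displacement is the signed area under the v-t curve.
0–6 s: ½(9 + -5)(6) = 12 m
6–12 s: ½(-5 + -4)(6) = -27 m
12–16 s: ½(-4 + 9)(4) = 10 m
16–22 s: ½(9 + -5)(6) = 12 m
22–26 s: ½(-5 + -3)(4) = -16 m
Net displacement = -9 m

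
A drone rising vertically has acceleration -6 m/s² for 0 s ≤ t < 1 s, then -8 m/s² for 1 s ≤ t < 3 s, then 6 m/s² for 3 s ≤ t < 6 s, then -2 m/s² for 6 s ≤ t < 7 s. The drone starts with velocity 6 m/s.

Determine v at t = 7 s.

0 m/s

Δv equals the area under the a-t graph; then v = v₀ + Δv.
0–1 s: -6 × 1 = -6 m/s
1–3 s: -8 × 2 = -16 m/s
3–6 s: 6 × 3 = 18 m/s
6–7 s: -2 × 1 = -2 m/s
Δv = -6 m/s, so v(7) = 6 + (-6) = 0 m/s.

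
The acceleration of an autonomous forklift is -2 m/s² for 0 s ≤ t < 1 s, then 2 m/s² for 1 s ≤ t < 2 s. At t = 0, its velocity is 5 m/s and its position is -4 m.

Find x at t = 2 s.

On each constant-a segment, Δv = aΔt and Δx = v₀Δt + ½aΔt²; chain segment to segment.
0–1 s: v starts 5 m/s; Δx = 5·1 + ½·-2·1² = 4 m; v ends 3 m/s.
1–2 s: v starts 3 m/s; Δx = 3·1 + ½·2·1² = 4 m; v ends 5 m/s.
x(2) = -4 + Σ Δx = 4 m.

4 m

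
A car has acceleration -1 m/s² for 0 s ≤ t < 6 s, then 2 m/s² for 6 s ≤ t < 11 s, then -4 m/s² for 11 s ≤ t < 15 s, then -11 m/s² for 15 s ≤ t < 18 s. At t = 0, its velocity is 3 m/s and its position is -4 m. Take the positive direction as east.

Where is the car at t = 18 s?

-74.5 m

On each constant-a segment, Δv = aΔt and Δx = v₀Δt + ½aΔt²; chain segment to segment.
0–6 s: v starts 3 m/s; Δx = 3·6 + ½·-1·6² = 0 m; v ends -3 m/s.
6–11 s: v starts -3 m/s; Δx = -3·5 + ½·2·5² = 10 m; v ends 7 m/s.
11–15 s: v starts 7 m/s; Δx = 7·4 + ½·-4·4² = -4 m; v ends -9 m/s.
15–18 s: v starts -9 m/s; Δx = -9·3 + ½·-11·3² = -76.5 m; v ends -42 m/s.
x(18) = -4 + Σ Δx = -74.5 m.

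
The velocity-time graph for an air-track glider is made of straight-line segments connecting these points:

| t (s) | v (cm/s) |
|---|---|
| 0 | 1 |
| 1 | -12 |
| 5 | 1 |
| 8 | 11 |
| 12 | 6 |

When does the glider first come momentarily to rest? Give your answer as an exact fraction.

t = 1/13 s

v changes sign on 0–1 s (from 1 to -12); the graph is linear there, so v = 0 at t = 0 + (-1)·(1 − 0)/(-12 − 1) = 1/13 s.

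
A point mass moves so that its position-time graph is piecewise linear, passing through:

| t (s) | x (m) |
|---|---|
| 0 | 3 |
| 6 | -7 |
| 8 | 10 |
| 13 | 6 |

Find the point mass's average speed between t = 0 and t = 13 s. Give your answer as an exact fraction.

Average speed = (total path length)/(elapsed time); on a piecewise-linear x-t graph the path length is Σ|Δx|.
0–6 s: |Δx| = |-7 − 3| = 10 m
6–8 s: |Δx| = |10 − -7| = 17 m
8–13 s: |Δx| = |6 − 10| = 4 m
Total path = 31 m; average speed = 31/13 = 31/13 m/s.

31/13 m/s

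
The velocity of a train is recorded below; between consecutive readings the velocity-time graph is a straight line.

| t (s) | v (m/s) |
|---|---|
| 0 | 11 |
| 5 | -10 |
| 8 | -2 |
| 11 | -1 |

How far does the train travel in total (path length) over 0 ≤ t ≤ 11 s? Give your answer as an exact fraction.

Total distance travelled is ∫|v| dt — sum the magnitudes of each area piece.
0–5 s: v = 0 at t = 55/21 s; triangle areas 605/42 + 250/21 = 1105/42 m
5–8 s: |½(-10 + -2)(3)| = 18 m
8–11 s: |½(-2 + -1)(3)| = 4.5 m
Total distance = 1025/21 m

1025/21 m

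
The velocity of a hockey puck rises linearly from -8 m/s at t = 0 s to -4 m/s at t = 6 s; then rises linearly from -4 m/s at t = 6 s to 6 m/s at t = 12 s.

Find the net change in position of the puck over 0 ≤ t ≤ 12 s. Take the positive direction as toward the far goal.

-30 m

Displacement is the signed area under the v-t curve.
0–6 s: ½(-8 + -4)(6) = -36 m
6–12 s: ½(-4 + 6)(6) = 6 m
Net displacement = -30 m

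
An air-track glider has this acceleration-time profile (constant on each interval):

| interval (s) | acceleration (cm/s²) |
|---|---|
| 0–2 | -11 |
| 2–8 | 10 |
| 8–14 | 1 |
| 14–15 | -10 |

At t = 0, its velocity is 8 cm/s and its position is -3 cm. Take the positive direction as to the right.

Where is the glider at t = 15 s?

428 cm

On each constant-a segment, Δv = aΔt and Δx = v₀Δt + ½aΔt²; chain segment to segment.
0–2 s: v starts 8 cm/s; Δx = 8·2 + ½·-11·2² = -6 cm; v ends -14 cm/s.
2–8 s: v starts -14 cm/s; Δx = -14·6 + ½·10·6² = 96 cm; v ends 46 cm/s.
8–14 s: v starts 46 cm/s; Δx = 46·6 + ½·1·6² = 294 cm; v ends 52 cm/s.
14–15 s: v starts 52 cm/s; Δx = 52·1 + ½·-10·1² = 47 cm; v ends 42 cm/s.
x(15) = -3 + Σ Δx = 428 cm.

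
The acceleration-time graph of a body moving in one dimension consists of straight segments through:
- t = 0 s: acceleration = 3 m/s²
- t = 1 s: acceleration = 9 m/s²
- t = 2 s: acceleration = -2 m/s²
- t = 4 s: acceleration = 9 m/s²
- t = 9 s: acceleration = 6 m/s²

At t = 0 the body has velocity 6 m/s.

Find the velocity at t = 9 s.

Δv equals the area under the a-t graph; then v = v₀ + Δv.
0–1 s: ½(3 + 9)(1) = 6 m/s
1–2 s: ½(9 + -2)(1) = 3.5 m/s
2–4 s: ½(-2 + 9)(2) = 7 m/s
4–9 s: ½(9 + 6)(5) = 37.5 m/s
Δv = 54 m/s, so v(9) = 6 + (54) = 60 m/s.

60 m/s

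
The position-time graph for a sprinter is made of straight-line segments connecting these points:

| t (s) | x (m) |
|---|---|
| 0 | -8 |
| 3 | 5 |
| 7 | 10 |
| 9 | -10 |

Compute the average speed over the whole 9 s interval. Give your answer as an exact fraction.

Average speed = (total path length)/(elapsed time); on a piecewise-linear x-t graph the path length is Σ|Δx|.
0–3 s: |Δx| = |5 − -8| = 13 m
3–7 s: |Δx| = |10 − 5| = 5 m
7–9 s: |Δx| = |-10 − 10| = 20 m
Total path = 38 m; average speed = 38/9 = 38/9 m/s.

38/9 m/s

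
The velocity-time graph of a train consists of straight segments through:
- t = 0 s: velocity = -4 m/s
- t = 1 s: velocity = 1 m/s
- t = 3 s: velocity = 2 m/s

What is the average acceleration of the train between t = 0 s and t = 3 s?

2 m/s²

Average acceleration = Δv/Δt = (2 − -4)/(3 − 0) = 2 m/s².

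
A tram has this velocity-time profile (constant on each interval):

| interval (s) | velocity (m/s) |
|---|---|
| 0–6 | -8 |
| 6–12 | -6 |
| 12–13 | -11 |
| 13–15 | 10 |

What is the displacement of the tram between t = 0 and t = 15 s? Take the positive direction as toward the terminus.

Net displacement equals the area under the velocity-time graph (areas below the axis count negative).
0–6 s: -8 × 6 = -48 m
6–12 s: -6 × 6 = -36 m
12–13 s: -11 × 1 = -11 m
13–15 s: 10 × 2 = 20 m
Net displacement = -75 m

-75 m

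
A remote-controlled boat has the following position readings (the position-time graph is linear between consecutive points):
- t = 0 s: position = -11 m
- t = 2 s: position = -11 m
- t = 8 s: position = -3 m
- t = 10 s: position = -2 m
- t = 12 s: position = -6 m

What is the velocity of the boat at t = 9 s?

0.5 m/s

Velocity is the slope of the x-t graph on 8–10 s: (-2 − -3)/(10 − 8) = 0.5 m/s.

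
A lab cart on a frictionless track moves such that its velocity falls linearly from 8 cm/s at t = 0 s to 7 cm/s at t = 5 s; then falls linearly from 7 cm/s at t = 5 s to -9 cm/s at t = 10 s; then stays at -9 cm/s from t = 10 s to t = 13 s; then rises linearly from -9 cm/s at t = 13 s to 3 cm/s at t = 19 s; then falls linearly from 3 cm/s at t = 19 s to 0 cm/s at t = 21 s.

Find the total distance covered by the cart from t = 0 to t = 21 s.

110.3125 cm

Distance (not displacement) is the total path length: add the absolute areas under v-t.
0–5 s: |½(8 + 7)(5)| = 37.5 cm
5–10 s: v = 0 at t = 7.1875 s; triangle areas 7.65625 + 12.65625 = 20.3125 cm
10–13 s: |-9| × 3 = 27 cm
13–19 s: v = 0 at t = 17.5 s; triangle areas 20.25 + 2.25 = 22.5 cm
19–21 s: |½(3 + 0)(2)| = 3 cm
Total distance = 110.3125 cm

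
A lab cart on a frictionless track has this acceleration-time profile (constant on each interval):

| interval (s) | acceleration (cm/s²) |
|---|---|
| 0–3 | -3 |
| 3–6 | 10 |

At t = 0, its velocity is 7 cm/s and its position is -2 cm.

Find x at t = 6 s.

On each constant-a segment, Δv = aΔt and Δx = v₀Δt + ½aΔt²; chain segment to segment.
0–3 s: v starts 7 cm/s; Δx = 7·3 + ½·-3·3² = 7.5 cm; v ends -2 cm/s.
3–6 s: v starts -2 cm/s; Δx = -2·3 + ½·10·3² = 39 cm; v ends 28 cm/s.
x(6) = -2 + Σ Δx = 44.5 cm.

44.5 cm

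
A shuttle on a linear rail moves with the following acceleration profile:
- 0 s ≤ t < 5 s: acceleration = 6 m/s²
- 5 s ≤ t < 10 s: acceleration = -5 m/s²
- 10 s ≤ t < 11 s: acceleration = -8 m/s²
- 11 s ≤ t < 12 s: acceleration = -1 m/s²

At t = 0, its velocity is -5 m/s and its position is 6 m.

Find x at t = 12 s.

106 m

On each constant-a segment, Δv = aΔt and Δx = v₀Δt + ½aΔt²; chain segment to segment.
0–5 s: v starts -5 m/s; Δx = -5·5 + ½·6·5² = 50 m; v ends 25 m/s.
5–10 s: v starts 25 m/s; Δx = 25·5 + ½·-5·5² = 62.5 m; v ends 0 m/s.
10–11 s: v starts 0 m/s; Δx = 0·1 + ½·-8·1² = -4 m; v ends -8 m/s.
11–12 s: v starts -8 m/s; Δx = -8·1 + ½·-1·1² = -8.5 m; v ends -9 m/s.
x(12) = 6 + Σ Δx = 106 m.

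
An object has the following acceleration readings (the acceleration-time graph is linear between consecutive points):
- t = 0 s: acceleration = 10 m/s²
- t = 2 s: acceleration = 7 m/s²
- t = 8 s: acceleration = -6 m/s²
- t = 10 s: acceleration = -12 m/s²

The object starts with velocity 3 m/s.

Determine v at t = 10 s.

5 m/s

Δv equals the area under the a-t graph; then v = v₀ + Δv.
0–2 s: ½(10 + 7)(2) = 17 m/s
2–8 s: ½(7 + -6)(6) = 3 m/s
8–10 s: ½(-6 + -12)(2) = -18 m/s
Δv = 2 m/s, so v(10) = 3 + (2) = 5 m/s.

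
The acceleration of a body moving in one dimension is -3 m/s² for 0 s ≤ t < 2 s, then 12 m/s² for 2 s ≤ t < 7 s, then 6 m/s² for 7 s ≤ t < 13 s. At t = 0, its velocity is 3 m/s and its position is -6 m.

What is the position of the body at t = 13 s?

On each constant-a segment, Δv = aΔt and Δx = v₀Δt + ½aΔt²; chain segment to segment.
0–2 s: v starts 3 m/s; Δx = 3·2 + ½·-3·2² = 0 m; v ends -3 m/s.
2–7 s: v starts -3 m/s; Δx = -3·5 + ½·12·5² = 135 m; v ends 57 m/s.
7–13 s: v starts 57 m/s; Δx = 57·6 + ½·6·6² = 450 m; v ends 93 m/s.
x(13) = -6 + Σ Δx = 579 m.

579 m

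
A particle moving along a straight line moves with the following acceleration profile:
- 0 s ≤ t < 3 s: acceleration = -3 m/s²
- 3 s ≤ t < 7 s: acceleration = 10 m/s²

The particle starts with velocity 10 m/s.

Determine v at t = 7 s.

41 m/s

Δv equals the area under the a-t graph; then v = v₀ + Δv.
0–3 s: -3 × 3 = -9 m/s
3–7 s: 10 × 4 = 40 m/s
Δv = 31 m/s, so v(7) = 10 + (31) = 41 m/s.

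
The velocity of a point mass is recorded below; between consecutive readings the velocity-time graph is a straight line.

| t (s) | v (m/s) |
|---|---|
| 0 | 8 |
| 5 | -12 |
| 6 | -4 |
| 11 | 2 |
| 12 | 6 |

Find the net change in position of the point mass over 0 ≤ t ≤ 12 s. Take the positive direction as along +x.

Net displacement equals the area under the velocity-time graph (areas below the axis count negative).
0–5 s: ½(8 + -12)(5) = -10 m
5–6 s: ½(-12 + -4)(1) = -8 m
6–11 s: ½(-4 + 2)(5) = -5 m
11–12 s: ½(2 + 6)(1) = 4 m
Net displacement = -19 m

-19 m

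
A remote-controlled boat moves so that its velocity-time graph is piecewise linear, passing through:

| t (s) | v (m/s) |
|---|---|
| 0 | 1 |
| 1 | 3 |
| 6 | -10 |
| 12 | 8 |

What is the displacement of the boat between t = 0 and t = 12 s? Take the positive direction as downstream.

-21.5 m

Net displacement equals the area under the velocity-time graph (areas below the axis count negative).
0–1 s: ½(1 + 3)(1) = 2 m
1–6 s: ½(3 + -10)(5) = -17.5 m
6–12 s: ½(-10 + 8)(6) = -6 m
Net displacement = -21.5 m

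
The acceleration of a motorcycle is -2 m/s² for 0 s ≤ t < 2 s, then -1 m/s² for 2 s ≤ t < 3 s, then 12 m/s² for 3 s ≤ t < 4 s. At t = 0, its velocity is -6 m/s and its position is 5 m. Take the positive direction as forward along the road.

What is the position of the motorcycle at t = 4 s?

-26.5 m

On each constant-a segment, Δv = aΔt and Δx = v₀Δt + ½aΔt²; chain segment to segment.
0–2 s: v starts -6 m/s; Δx = -6·2 + ½·-2·2² = -16 m; v ends -10 m/s.
2–3 s: v starts -10 m/s; Δx = -10·1 + ½·-1·1² = -10.5 m; v ends -11 m/s.
3–4 s: v starts -11 m/s; Δx = -11·1 + ½·12·1² = -5 m; v ends 1 m/s.
x(4) = 5 + Σ Δx = -26.5 m.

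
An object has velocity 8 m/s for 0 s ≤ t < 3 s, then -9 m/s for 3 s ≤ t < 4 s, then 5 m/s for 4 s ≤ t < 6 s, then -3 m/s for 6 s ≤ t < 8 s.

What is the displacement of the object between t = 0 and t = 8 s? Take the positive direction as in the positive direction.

19 m

Net displacement equals the area under the velocity-time graph (areas below the axis count negative).
0–3 s: 8 × 3 = 24 m
3–4 s: -9 × 1 = -9 m
4–6 s: 5 × 2 = 10 m
6–8 s: -3 × 2 = -6 m
Net displacement = 19 m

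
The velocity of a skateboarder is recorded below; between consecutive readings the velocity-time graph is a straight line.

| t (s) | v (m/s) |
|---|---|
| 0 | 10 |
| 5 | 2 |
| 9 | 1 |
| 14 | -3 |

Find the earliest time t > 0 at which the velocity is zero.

v changes sign on 9–14 s (from 1 to -3); the graph is linear there, so v = 0 at t = 9 + (-1)·(14 − 9)/(-3 − 1) = 10.25 s.

t = 10.25 s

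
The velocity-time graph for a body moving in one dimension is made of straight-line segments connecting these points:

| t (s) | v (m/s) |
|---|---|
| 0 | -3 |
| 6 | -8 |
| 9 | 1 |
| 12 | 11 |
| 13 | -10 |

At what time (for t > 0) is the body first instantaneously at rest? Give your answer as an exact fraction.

t = 26/3 s

v changes sign on 6–9 s (from -8 to 1); the graph is linear there, so v = 0 at t = 6 + (8)·(9 − 6)/(1 − -8) = 26/3 s.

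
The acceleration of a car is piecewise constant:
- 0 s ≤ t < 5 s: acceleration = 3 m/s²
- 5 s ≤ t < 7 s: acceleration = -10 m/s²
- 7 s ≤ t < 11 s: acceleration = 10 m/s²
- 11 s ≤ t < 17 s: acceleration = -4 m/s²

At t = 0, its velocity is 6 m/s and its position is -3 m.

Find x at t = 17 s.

On each constant-a segment, Δv = aΔt and Δx = v₀Δt + ½aΔt²; chain segment to segment.
0–5 s: v starts 6 m/s; Δx = 6·5 + ½·3·5² = 67.5 m; v ends 21 m/s.
5–7 s: v starts 21 m/s; Δx = 21·2 + ½·-10·2² = 22 m; v ends 1 m/s.
7–11 s: v starts 1 m/s; Δx = 1·4 + ½·10·4² = 84 m; v ends 41 m/s.
11–17 s: v starts 41 m/s; Δx = 41·6 + ½·-4·6² = 174 m; v ends 17 m/s.
x(17) = -3 + Σ Δx = 344.5 m.

344.5 m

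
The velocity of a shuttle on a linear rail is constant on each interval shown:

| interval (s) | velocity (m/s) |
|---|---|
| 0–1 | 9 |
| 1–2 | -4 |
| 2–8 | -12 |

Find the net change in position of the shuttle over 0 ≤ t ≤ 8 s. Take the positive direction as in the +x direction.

-67 m

Net displacement equals the area under the velocity-time graph (areas below the axis count negative).
0–1 s: 9 × 1 = 9 m
1–2 s: -4 × 1 = -4 m
2–8 s: -12 × 6 = -72 m
Net displacement = -67 m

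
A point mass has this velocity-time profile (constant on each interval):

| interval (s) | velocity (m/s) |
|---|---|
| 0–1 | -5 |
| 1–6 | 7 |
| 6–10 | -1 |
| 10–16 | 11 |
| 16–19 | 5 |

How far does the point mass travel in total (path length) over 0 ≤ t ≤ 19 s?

125 m

Total distance travelled is ∫|v| dt — sum the magnitudes of each area piece.
0–1 s: |-5| × 1 = 5 m
1–6 s: |7| × 5 = 35 m
6–10 s: |-1| × 4 = 4 m
10–16 s: |11| × 6 = 66 m
16–19 s: |5| × 3 = 15 m
Total distance = 125 m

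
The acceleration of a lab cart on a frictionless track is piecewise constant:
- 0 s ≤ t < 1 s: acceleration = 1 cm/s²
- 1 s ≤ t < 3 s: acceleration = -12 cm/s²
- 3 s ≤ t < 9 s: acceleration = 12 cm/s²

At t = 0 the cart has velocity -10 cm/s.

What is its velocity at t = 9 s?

Δv equals the area under the a-t graph; then v = v₀ + Δv.
0–1 s: 1 × 1 = 1 cm/s
1–3 s: -12 × 2 = -24 cm/s
3–9 s: 12 × 6 = 72 cm/s
Δv = 49 cm/s, so v(9) = -10 + (49) = 39 cm/s.

39 cm/s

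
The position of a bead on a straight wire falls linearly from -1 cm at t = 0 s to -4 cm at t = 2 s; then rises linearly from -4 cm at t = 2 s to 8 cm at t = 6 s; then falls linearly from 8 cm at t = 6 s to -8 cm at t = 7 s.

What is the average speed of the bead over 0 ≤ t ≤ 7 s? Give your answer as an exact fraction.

31/7 cm/s

Average speed = (total path length)/(elapsed time); on a piecewise-linear x-t graph the path length is Σ|Δx|.
0–2 s: |Δx| = |-4 − -1| = 3 cm
2–6 s: |Δx| = |8 − -4| = 12 cm
6–7 s: |Δx| = |-8 − 8| = 16 cm
Total path = 31 cm; average speed = 31/7 = 31/7 cm/s.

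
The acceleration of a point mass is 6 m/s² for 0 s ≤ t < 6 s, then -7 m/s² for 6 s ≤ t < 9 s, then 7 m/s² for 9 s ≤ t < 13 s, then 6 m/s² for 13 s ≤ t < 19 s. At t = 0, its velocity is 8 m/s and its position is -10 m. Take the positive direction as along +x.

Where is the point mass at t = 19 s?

On each constant-a segment, Δv = aΔt and Δx = v₀Δt + ½aΔt²; chain segment to segment.
0–6 s: v starts 8 m/s; Δx = 8·6 + ½·6·6² = 156 m; v ends 44 m/s.
6–9 s: v starts 44 m/s; Δx = 44·3 + ½·-7·3² = 100.5 m; v ends 23 m/s.
9–13 s: v starts 23 m/s; Δx = 23·4 + ½·7·4² = 148 m; v ends 51 m/s.
13–19 s: v starts 51 m/s; Δx = 51·6 + ½·6·6² = 414 m; v ends 87 m/s.
x(19) = -10 + Σ Δx = 808.5 m.

808.5 m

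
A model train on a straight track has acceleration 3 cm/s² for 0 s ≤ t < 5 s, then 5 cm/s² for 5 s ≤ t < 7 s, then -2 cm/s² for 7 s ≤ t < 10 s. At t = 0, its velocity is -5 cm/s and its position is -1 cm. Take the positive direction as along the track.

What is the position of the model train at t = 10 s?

On each constant-a segment, Δv = aΔt and Δx = v₀Δt + ½aΔt²; chain segment to segment.
0–5 s: v starts -5 cm/s; Δx = -5·5 + ½·3·5² = 12.5 cm; v ends 10 cm/s.
5–7 s: v starts 10 cm/s; Δx = 10·2 + ½·5·2² = 30 cm; v ends 20 cm/s.
7–10 s: v starts 20 cm/s; Δx = 20·3 + ½·-2·3² = 51 cm; v ends 14 cm/s.
x(10) = -1 + Σ Δx = 92.5 cm.

92.5 cm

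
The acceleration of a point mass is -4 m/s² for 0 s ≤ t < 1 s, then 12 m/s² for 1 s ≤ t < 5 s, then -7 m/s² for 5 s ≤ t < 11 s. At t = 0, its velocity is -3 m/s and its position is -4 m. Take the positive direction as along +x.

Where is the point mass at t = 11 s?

On each constant-a segment, Δv = aΔt and Δx = v₀Δt + ½aΔt²; chain segment to segment.
0–1 s: v starts -3 m/s; Δx = -3·1 + ½·-4·1² = -5 m; v ends -7 m/s.
1–5 s: v starts -7 m/s; Δx = -7·4 + ½·12·4² = 68 m; v ends 41 m/s.
5–11 s: v starts 41 m/s; Δx = 41·6 + ½·-7·6² = 120 m; v ends -1 m/s.
x(11) = -4 + Σ Δx = 179 m.

179 m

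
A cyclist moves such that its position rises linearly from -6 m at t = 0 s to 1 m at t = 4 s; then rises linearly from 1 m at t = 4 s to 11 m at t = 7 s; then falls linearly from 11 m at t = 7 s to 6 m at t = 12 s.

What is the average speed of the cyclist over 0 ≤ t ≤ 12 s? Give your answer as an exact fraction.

11/6 m/s

Average speed = (total path length)/(elapsed time); on a piecewise-linear x-t graph the path length is Σ|Δx|.
0–4 s: |Δx| = |1 − -6| = 7 m
4–7 s: |Δx| = |11 − 1| = 10 m
7–12 s: |Δx| = |6 − 11| = 5 m
Total path = 22 m; average speed = 22/12 = 11/6 m/s.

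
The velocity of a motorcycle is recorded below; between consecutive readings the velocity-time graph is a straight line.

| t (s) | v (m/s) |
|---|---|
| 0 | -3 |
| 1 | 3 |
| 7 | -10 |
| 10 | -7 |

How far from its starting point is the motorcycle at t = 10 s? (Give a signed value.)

Displacement is the signed area under the v-t curve.
0–1 s: ½(-3 + 3)(1) = 0 m
1–7 s: ½(3 + -10)(6) = -21 m
7–10 s: ½(-10 + -7)(3) = -25.5 m
Net displacement = -46.5 m

-46.5 m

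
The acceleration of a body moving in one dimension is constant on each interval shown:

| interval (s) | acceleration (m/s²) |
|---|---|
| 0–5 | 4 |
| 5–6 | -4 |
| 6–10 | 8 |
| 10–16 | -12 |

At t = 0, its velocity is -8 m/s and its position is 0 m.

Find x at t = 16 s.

140 m

On each constant-a segment, Δv = aΔt and Δx = v₀Δt + ½aΔt²; chain segment to segment.
0–5 s: v starts -8 m/s; Δx = -8·5 + ½·4·5² = 10 m; v ends 12 m/s.
5–6 s: v starts 12 m/s; Δx = 12·1 + ½·-4·1² = 10 m; v ends 8 m/s.
6–10 s: v starts 8 m/s; Δx = 8·4 + ½·8·4² = 96 m; v ends 40 m/s.
10–16 s: v starts 40 m/s; Δx = 40·6 + ½·-12·6² = 24 m; v ends -32 m/s.
x(16) = 0 + Σ Δx = 140 m.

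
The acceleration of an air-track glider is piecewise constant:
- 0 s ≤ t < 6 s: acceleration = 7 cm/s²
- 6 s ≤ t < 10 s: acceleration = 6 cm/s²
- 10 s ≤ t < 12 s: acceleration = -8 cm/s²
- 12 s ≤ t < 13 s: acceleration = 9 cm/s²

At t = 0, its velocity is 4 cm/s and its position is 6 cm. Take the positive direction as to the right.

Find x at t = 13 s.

570.5 cm

On each constant-a segment, Δv = aΔt and Δx = v₀Δt + ½aΔt²; chain segment to segment.
0–6 s: v starts 4 cm/s; Δx = 4·6 + ½·7·6² = 150 cm; v ends 46 cm/s.
6–10 s: v starts 46 cm/s; Δx = 46·4 + ½·6·4² = 232 cm; v ends 70 cm/s.
10–12 s: v starts 70 cm/s; Δx = 70·2 + ½·-8·2² = 124 cm; v ends 54 cm/s.
12–13 s: v starts 54 cm/s; Δx = 54·1 + ½·9·1² = 58.5 cm; v ends 63 cm/s.
x(13) = 6 + Σ Δx = 570.5 cm.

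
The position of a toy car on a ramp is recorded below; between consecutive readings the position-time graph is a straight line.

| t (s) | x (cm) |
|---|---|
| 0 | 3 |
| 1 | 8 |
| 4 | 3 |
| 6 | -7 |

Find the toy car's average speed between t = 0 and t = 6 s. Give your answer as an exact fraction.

Average speed = (total path length)/(elapsed time); on a piecewise-linear x-t graph the path length is Σ|Δx|.
0–1 s: |Δx| = |8 − 3| = 5 cm
1–4 s: |Δx| = |3 − 8| = 5 cm
4–6 s: |Δx| = |-7 − 3| = 10 cm
Total path = 20 cm; average speed = 20/6 = 10/3 cm/s.

10/3 cm/s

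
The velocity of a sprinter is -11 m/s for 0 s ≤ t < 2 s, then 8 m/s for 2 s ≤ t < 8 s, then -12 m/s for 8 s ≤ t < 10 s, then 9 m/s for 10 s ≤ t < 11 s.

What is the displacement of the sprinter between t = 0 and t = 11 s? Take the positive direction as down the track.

11 m

Net displacement equals the area under the velocity-time graph (areas below the axis count negative).
0–2 s: -11 × 2 = -22 m
2–8 s: 8 × 6 = 48 m
8–10 s: -12 × 2 = -24 m
10–11 s: 9 × 1 = 9 m
Net displacement = 11 m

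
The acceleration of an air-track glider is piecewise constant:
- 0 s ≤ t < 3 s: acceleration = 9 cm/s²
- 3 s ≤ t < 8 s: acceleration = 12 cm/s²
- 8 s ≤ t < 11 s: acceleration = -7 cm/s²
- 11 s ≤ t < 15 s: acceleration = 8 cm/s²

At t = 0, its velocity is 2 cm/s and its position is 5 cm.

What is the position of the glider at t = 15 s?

918 cm

On each constant-a segment, Δv = aΔt and Δx = v₀Δt + ½aΔt²; chain segment to segment.
0–3 s: v starts 2 cm/s; Δx = 2·3 + ½·9·3² = 46.5 cm; v ends 29 cm/s.
3–8 s: v starts 29 cm/s; Δx = 29·5 + ½·12·5² = 295 cm; v ends 89 cm/s.
8–11 s: v starts 89 cm/s; Δx = 89·3 + ½·-7·3² = 235.5 cm; v ends 68 cm/s.
11–15 s: v starts 68 cm/s; Δx = 68·4 + ½·8·4² = 336 cm; v ends 100 cm/s.
x(15) = 5 + Σ Δx = 918 cm.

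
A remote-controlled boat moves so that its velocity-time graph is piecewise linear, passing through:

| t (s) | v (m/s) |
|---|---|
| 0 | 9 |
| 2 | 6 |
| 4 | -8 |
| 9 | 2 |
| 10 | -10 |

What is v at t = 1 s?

On 0–2 s the graph is linear from 9 to 6 m/s: v(1) = 9 + (6 − 9)·(1 − 0)/(2 − 0) = 7.5 m/s.

7.5 m/s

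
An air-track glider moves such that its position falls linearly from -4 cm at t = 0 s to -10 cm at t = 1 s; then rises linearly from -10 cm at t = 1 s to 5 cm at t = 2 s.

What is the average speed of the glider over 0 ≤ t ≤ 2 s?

Average speed = (total path length)/(elapsed time); on a piecewise-linear x-t graph the path length is Σ|Δx|.
0–1 s: |Δx| = |-10 − -4| = 6 cm
1–2 s: |Δx| = |5 − -10| = 15 cm
Total path = 21 cm; average speed = 21/2 = 10.5 cm/s.

10.5 cm/s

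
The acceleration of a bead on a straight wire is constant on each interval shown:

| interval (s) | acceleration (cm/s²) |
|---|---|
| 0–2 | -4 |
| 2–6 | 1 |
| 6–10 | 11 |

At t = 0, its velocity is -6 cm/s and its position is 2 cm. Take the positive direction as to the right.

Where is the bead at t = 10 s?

On each constant-a segment, Δv = aΔt and Δx = v₀Δt + ½aΔt²; chain segment to segment.
0–2 s: v starts -6 cm/s; Δx = -6·2 + ½·-4·2² = -20 cm; v ends -14 cm/s.
2–6 s: v starts -14 cm/s; Δx = -14·4 + ½·1·4² = -48 cm; v ends -10 cm/s.
6–10 s: v starts -10 cm/s; Δx = -10·4 + ½·11·4² = 48 cm; v ends 34 cm/s.
x(10) = 2 + Σ Δx = -18 cm.

-18 cm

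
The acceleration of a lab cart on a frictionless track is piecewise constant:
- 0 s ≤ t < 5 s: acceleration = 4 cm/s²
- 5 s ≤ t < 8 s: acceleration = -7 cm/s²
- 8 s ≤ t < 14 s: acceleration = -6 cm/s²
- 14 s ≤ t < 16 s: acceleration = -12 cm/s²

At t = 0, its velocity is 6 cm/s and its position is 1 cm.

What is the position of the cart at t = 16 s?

-36.5 cm

On each constant-a segment, Δv = aΔt and Δx = v₀Δt + ½aΔt²; chain segment to segment.
0–5 s: v starts 6 cm/s; Δx = 6·5 + ½·4·5² = 80 cm; v ends 26 cm/s.
5–8 s: v starts 26 cm/s; Δx = 26·3 + ½·-7·3² = 46.5 cm; v ends 5 cm/s.
8–14 s: v starts 5 cm/s; Δx = 5·6 + ½·-6·6² = -78 cm; v ends -31 cm/s.
14–16 s: v starts -31 cm/s; Δx = -31·2 + ½·-12·2² = -86 cm; v ends -55 cm/s.
x(16) = 1 + Σ Δx = -36.5 cm.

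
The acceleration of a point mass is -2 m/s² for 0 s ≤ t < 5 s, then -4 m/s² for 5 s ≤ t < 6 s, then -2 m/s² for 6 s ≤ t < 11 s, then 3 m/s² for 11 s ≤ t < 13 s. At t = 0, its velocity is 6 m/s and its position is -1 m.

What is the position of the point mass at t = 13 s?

-97 m

On each constant-a segment, Δv = aΔt and Δx = v₀Δt + ½aΔt²; chain segment to segment.
0–5 s: v starts 6 m/s; Δx = 6·5 + ½·-2·5² = 5 m; v ends -4 m/s.
5–6 s: v starts -4 m/s; Δx = -4·1 + ½·-4·1² = -6 m; v ends -8 m/s.
6–11 s: v starts -8 m/s; Δx = -8·5 + ½·-2·5² = -65 m; v ends -18 m/s.
11–13 s: v starts -18 m/s; Δx = -18·2 + ½·3·2² = -30 m; v ends -12 m/s.
x(13) = -1 + Σ Δx = -97 m.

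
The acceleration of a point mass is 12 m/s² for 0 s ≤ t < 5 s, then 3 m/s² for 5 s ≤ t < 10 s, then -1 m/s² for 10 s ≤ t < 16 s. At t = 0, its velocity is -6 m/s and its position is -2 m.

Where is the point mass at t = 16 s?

821.5 m

On each constant-a segment, Δv = aΔt and Δx = v₀Δt + ½aΔt²; chain segment to segment.
0–5 s: v starts -6 m/s; Δx = -6·5 + ½·12·5² = 120 m; v ends 54 m/s.
5–10 s: v starts 54 m/s; Δx = 54·5 + ½·3·5² = 307.5 m; v ends 69 m/s.
10–16 s: v starts 69 m/s; Δx = 69·6 + ½·-1·6² = 396 m; v ends 63 m/s.
x(16) = -2 + Σ Δx = 821.5 m.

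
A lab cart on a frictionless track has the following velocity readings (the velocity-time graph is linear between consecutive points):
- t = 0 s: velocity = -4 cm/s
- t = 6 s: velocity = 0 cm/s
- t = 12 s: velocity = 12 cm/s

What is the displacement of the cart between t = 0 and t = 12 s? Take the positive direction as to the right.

24 cm

Displacement is the signed area under the v-t curve.
0–6 s: ½(-4 + 0)(6) = -12 cm
6–12 s: ½(0 + 12)(6) = 36 cm
Net displacement = 24 cm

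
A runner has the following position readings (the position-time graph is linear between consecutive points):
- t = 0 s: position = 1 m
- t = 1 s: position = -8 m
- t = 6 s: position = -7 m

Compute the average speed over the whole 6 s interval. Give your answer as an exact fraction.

5/3 m/s

Average speed = (total path length)/(elapsed time); on a piecewise-linear x-t graph the path length is Σ|Δx|.
0–1 s: |Δx| = |-8 − 1| = 9 m
1–6 s: |Δx| = |-7 − -8| = 1 m
Total path = 10 m; average speed = 10/6 = 5/3 m/s.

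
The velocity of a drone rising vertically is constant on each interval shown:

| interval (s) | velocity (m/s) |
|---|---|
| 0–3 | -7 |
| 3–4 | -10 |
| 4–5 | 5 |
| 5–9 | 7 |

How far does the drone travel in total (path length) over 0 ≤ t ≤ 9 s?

64 m

Distance (not displacement) is the total path length: add the absolute areas under v-t.
0–3 s: |-7| × 3 = 21 m
3–4 s: |-10| × 1 = 10 m
4–5 s: |5| × 1 = 5 m
5–9 s: |7| × 4 = 28 m
Total distance = 64 m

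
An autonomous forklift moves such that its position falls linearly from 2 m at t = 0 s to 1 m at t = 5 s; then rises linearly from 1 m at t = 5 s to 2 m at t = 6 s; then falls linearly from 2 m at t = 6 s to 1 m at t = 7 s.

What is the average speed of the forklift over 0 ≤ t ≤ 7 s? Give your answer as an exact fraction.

Average speed = (total path length)/(elapsed time); on a piecewise-linear x-t graph the path length is Σ|Δx|.
0–5 s: |Δx| = |1 − 2| = 1 m
5–6 s: |Δx| = |2 − 1| = 1 m
6–7 s: |Δx| = |1 − 2| = 1 m
Total path = 3 m; average speed = 3/7 = 3/7 m/s.

3/7 m/s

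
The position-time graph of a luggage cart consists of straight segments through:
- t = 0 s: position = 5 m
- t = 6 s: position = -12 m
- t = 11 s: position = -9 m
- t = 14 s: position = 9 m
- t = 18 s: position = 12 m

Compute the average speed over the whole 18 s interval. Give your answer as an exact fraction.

Average speed = (total path length)/(elapsed time); on a piecewise-linear x-t graph the path length is Σ|Δx|.
0–6 s: |Δx| = |-12 − 5| = 17 m
6–11 s: |Δx| = |-9 − -12| = 3 m
11–14 s: |Δx| = |9 − -9| = 18 m
14–18 s: |Δx| = |12 − 9| = 3 m
Total path = 41 m; average speed = 41/18 = 41/18 m/s.

41/18 m/s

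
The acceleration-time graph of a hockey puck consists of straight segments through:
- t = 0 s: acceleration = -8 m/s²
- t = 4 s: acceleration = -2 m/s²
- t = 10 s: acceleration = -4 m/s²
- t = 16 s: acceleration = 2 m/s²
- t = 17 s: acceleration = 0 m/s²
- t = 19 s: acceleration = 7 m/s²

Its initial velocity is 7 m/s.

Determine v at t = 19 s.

Δv equals the area under the a-t graph; then v = v₀ + Δv.
0–4 s: ½(-8 + -2)(4) = -20 m/s
4–10 s: ½(-2 + -4)(6) = -18 m/s
10–16 s: ½(-4 + 2)(6) = -6 m/s
16–17 s: ½(2 + 0)(1) = 1 m/s
17–19 s: ½(0 + 7)(2) = 7 m/s
Δv = -36 m/s, so v(19) = 7 + (-36) = -29 m/s.

-29 m/s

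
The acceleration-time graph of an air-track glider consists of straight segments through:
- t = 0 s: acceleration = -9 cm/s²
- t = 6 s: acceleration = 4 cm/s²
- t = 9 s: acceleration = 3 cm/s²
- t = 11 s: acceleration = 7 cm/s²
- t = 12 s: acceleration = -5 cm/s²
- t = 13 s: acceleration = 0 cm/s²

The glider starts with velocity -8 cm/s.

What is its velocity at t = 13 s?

Δv equals the area under the a-t graph; then v = v₀ + Δv.
0–6 s: ½(-9 + 4)(6) = -15 cm/s
6–9 s: ½(4 + 3)(3) = 10.5 cm/s
9–11 s: ½(3 + 7)(2) = 10 cm/s
11–12 s: ½(7 + -5)(1) = 1 cm/s
12–13 s: ½(-5 + 0)(1) = -2.5 cm/s
Δv = 4 cm/s, so v(13) = -8 + (4) = -4 cm/s.

-4 cm/s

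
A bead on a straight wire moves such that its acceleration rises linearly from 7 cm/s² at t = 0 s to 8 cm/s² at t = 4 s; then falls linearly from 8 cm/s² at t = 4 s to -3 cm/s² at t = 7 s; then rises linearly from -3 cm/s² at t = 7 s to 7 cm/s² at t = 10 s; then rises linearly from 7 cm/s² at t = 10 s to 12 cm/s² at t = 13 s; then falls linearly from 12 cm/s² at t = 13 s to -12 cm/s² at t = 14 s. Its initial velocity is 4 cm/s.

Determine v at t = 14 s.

Δv equals the area under the a-t graph; then v = v₀ + Δv.
0–4 s: ½(7 + 8)(4) = 30 cm/s
4–7 s: ½(8 + -3)(3) = 7.5 cm/s
7–10 s: ½(-3 + 7)(3) = 6 cm/s
10–13 s: ½(7 + 12)(3) = 28.5 cm/s
13–14 s: ½(12 + -12)(1) = 0 cm/s
Δv = 72 cm/s, so v(14) = 4 + (72) = 76 cm/s.

76 cm/s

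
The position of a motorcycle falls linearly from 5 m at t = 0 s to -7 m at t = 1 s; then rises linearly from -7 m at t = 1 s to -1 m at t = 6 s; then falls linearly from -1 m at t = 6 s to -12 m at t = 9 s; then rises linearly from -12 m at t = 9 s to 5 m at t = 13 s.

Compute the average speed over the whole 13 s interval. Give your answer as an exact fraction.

Average speed = (total path length)/(elapsed time); on a piecewise-linear x-t graph the path length is Σ|Δx|.
0–1 s: |Δx| = |-7 − 5| = 12 m
1–6 s: |Δx| = |-1 − -7| = 6 m
6–9 s: |Δx| = |-12 − -1| = 11 m
9–13 s: |Δx| = |5 − -12| = 17 m
Total path = 46 m; average speed = 46/13 = 46/13 m/s.

46/13 m/s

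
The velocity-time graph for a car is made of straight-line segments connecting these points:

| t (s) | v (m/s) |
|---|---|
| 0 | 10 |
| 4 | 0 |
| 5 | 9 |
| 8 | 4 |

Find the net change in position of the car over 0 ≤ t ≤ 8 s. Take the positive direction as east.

44 m

Net displacement equals the area under the velocity-time graph (areas below the axis count negative).
0–4 s: ½(10 + 0)(4) = 20 m
4–5 s: ½(0 + 9)(1) = 4.5 m
5–8 s: ½(9 + 4)(3) = 19.5 m
Net displacement = 44 m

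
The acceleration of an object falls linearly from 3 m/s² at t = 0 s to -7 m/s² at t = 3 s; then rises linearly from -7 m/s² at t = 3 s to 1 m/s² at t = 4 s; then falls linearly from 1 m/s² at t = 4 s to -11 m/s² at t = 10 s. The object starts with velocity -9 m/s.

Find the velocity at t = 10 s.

Δv equals the area under the a-t graph; then v = v₀ + Δv.
0–3 s: ½(3 + -7)(3) = -6 m/s
3–4 s: ½(-7 + 1)(1) = -3 m/s
4–10 s: ½(1 + -11)(6) = -30 m/s
Δv = -39 m/s, so v(10) = -9 + (-39) = -48 m/s.

-48 m/s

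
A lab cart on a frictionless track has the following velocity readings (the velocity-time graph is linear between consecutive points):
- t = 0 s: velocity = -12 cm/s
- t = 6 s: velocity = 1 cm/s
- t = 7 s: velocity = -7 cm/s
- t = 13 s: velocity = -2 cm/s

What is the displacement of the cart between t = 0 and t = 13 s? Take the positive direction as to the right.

Displacement is the signed area under the v-t curve.
0–6 s: ½(-12 + 1)(6) = -33 cm
6–7 s: ½(1 + -7)(1) = -3 cm
7–13 s: ½(-7 + -2)(6) = -27 cm
Net displacement = -63 cm

-63 cm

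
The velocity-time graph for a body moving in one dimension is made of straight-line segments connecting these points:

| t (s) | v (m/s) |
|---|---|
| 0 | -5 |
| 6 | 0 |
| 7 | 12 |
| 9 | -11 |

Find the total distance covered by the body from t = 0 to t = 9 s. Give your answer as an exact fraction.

748/23 m

Total distance travelled is ∫|v| dt — sum the magnitudes of each area piece.
0–6 s: |½(-5 + 0)(6)| = 15 m
6–7 s: |½(0 + 12)(1)| = 6 m
7–9 s: v = 0 at t = 185/23 s; triangle areas 144/23 + 121/23 = 265/23 m
Total distance = 748/23 m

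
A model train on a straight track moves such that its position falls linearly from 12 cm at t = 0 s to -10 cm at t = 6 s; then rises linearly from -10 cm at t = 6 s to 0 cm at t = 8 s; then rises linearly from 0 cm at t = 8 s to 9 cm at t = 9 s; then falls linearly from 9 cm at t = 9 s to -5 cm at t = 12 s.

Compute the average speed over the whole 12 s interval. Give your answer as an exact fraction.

Average speed = (total path length)/(elapsed time); on a piecewise-linear x-t graph the path length is Σ|Δx|.
0–6 s: |Δx| = |-10 − 12| = 22 cm
6–8 s: |Δx| = |0 − -10| = 10 cm
8–9 s: |Δx| = |9 − 0| = 9 cm
9–12 s: |Δx| = |-5 − 9| = 14 cm
Total path = 55 cm; average speed = 55/12 = 55/12 cm/s.

55/12 cm/s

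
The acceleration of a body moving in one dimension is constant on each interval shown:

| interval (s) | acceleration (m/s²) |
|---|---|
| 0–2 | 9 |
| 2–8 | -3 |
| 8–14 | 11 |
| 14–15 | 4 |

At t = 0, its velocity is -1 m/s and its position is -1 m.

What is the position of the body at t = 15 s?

322 m

On each constant-a segment, Δv = aΔt and Δx = v₀Δt + ½aΔt²; chain segment to segment.
0–2 s: v starts -1 m/s; Δx = -1·2 + ½·9·2² = 16 m; v ends 17 m/s.
2–8 s: v starts 17 m/s; Δx = 17·6 + ½·-3·6² = 48 m; v ends -1 m/s.
8–14 s: v starts -1 m/s; Δx = -1·6 + ½·11·6² = 192 m; v ends 65 m/s.
14–15 s: v starts 65 m/s; Δx = 65·1 + ½·4·1² = 67 m; v ends 69 m/s.
x(15) = -1 + Σ Δx = 322 m.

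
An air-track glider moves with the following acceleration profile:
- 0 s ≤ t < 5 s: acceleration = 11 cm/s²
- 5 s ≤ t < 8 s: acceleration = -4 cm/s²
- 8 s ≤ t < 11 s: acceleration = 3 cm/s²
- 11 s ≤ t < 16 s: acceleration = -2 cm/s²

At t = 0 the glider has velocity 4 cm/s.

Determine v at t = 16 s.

Δv equals the area under the a-t graph; then v = v₀ + Δv.
0–5 s: 11 × 5 = 55 cm/s
5–8 s: -4 × 3 = -12 cm/s
8–11 s: 3 × 3 = 9 cm/s
11–16 s: -2 × 5 = -10 cm/s
Δv = 42 cm/s, so v(16) = 4 + (42) = 46 cm/s.

46 cm/s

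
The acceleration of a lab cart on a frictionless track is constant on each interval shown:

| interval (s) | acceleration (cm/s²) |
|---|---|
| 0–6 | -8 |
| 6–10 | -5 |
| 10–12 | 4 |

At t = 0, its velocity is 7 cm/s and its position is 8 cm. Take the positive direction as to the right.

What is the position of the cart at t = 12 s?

-412 cm

On each constant-a segment, Δv = aΔt and Δx = v₀Δt + ½aΔt²; chain segment to segment.
0–6 s: v starts 7 cm/s; Δx = 7·6 + ½·-8·6² = -102 cm; v ends -41 cm/s.
6–10 s: v starts -41 cm/s; Δx = -41·4 + ½·-5·4² = -204 cm; v ends -61 cm/s.
10–12 s: v starts -61 cm/s; Δx = -61·2 + ½·4·2² = -114 cm; v ends -53 cm/s.
x(12) = 8 + Σ Δx = -412 cm.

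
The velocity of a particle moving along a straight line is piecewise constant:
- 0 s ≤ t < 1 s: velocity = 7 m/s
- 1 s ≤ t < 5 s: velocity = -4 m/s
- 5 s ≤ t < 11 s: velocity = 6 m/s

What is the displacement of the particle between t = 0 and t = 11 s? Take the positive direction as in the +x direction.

27 m

Displacement is the signed area under the v-t curve.
0–1 s: 7 × 1 = 7 m
1–5 s: -4 × 4 = -16 m
5–11 s: 6 × 6 = 36 m
Net displacement = 27 m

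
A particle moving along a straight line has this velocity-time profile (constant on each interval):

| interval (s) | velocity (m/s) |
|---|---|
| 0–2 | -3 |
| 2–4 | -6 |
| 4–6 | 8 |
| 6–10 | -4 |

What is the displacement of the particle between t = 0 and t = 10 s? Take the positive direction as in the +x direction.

-18 m

Net displacement equals the area under the velocity-time graph (areas below the axis count negative).
0–2 s: -3 × 2 = -6 m
2–4 s: -6 × 2 = -12 m
4–6 s: 8 × 2 = 16 m
6–10 s: -4 × 4 = -16 m
Net displacement = -18 m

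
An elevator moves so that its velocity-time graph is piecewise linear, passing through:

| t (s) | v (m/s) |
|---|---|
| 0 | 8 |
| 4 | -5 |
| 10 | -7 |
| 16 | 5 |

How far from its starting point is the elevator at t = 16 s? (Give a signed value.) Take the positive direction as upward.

Net displacement equals the area under the velocity-time graph (areas below the axis count negative).
0–4 s: ½(8 + -5)(4) = 6 m
4–10 s: ½(-5 + -7)(6) = -36 m
10–16 s: ½(-7 + 5)(6) = -6 m
Net displacement = -36 m

-36 m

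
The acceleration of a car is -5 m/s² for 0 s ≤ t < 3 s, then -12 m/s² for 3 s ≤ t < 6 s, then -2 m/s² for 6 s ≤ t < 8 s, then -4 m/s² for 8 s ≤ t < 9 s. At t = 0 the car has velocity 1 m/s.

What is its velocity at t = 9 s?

-58 m/s

Δv equals the area under the a-t graph; then v = v₀ + Δv.
0–3 s: -5 × 3 = -15 m/s
3–6 s: -12 × 3 = -36 m/s
6–8 s: -2 × 2 = -4 m/s
8–9 s: -4 × 1 = -4 m/s
Δv = -59 m/s, so v(9) = 1 + (-59) = -58 m/s.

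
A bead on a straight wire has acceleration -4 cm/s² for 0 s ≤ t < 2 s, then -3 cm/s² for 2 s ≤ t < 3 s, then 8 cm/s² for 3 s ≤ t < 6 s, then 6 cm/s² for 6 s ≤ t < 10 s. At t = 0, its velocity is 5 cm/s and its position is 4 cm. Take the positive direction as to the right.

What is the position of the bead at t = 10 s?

On each constant-a segment, Δv = aΔt and Δx = v₀Δt + ½aΔt²; chain segment to segment.
0–2 s: v starts 5 cm/s; Δx = 5·2 + ½·-4·2² = 2 cm; v ends -3 cm/s.
2–3 s: v starts -3 cm/s; Δx = -3·1 + ½·-3·1² = -4.5 cm; v ends -6 cm/s.
3–6 s: v starts -6 cm/s; Δx = -6·3 + ½·8·3² = 18 cm; v ends 18 cm/s.
6–10 s: v starts 18 cm/s; Δx = 18·4 + ½·6·4² = 120 cm; v ends 42 cm/s.
x(10) = 4 + Σ Δx = 139.5 cm.

139.5 cm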